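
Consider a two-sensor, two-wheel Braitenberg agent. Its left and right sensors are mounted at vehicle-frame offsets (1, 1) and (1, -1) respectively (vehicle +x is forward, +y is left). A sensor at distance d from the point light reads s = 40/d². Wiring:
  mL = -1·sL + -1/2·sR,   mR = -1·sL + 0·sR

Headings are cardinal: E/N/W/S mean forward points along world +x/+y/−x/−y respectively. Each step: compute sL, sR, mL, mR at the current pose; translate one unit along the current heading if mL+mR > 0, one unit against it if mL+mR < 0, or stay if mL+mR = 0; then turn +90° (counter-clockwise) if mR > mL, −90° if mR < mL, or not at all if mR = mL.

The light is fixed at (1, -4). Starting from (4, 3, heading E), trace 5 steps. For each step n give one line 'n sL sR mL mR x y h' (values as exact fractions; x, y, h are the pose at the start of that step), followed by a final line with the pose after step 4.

0 1/2 10/13 -23/26 -1/2 4 3 E
1 8/13 40/73 -844/949 -8/13 3 3 N
2 20/13 4/5 -126/65 -20/13 3 2 W
3 40/41 40/29 -1980/1189 -40/41 4 2 S
4 1/2 10/13 -23/26 -1/2 4 3 E
final 3 3 N

n=0: pose=(4,3,E); sL=1/2, sR=10/13; mL=-23/26, mR=-1/2; mL+mR=-18/13 → advance -1; mR−mL=5/13 → turn +1·90°
n=1: pose=(3,3,N); sL=8/13, sR=40/73; mL=-844/949, mR=-8/13; mL+mR=-1428/949 → advance -1; mR−mL=20/73 → turn +1·90°
n=2: pose=(3,2,W); sL=20/13, sR=4/5; mL=-126/65, mR=-20/13; mL+mR=-226/65 → advance -1; mR−mL=2/5 → turn +1·90°
n=3: pose=(4,2,S); sL=40/41, sR=40/29; mL=-1980/1189, mR=-40/41; mL+mR=-3140/1189 → advance -1; mR−mL=20/29 → turn +1·90°
n=4: pose=(4,3,E); sL=1/2, sR=10/13; mL=-23/26, mR=-1/2; mL+mR=-18/13 → advance -1; mR−mL=5/13 → turn +1·90°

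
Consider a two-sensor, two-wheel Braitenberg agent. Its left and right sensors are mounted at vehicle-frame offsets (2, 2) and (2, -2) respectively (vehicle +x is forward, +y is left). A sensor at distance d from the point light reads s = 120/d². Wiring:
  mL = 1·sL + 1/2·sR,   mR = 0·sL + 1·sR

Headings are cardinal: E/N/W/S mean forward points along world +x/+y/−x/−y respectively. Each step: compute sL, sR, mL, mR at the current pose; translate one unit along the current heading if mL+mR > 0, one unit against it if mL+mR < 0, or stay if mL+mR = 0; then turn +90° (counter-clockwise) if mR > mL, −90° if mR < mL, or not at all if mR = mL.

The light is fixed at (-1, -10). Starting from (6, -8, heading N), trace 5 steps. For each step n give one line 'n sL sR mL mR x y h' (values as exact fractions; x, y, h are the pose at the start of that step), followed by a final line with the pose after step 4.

0 120/41 120/97 14100/3977 120/97 6 -8 N
1 60/53 60/41 4050/2173 60/41 6 -7 E
2 120/101 120/37 10500/3737 120/37 7 -7 S
3 30/29 6/5 237/145 6/5 7 -8 E
4 120/121 120/49 13140/5929 120/49 8 -8 S
final 8 -9 E

n=0: pose=(6,-8,N); sL=120/41, sR=120/97; mL=14100/3977, mR=120/97; mL+mR=19020/3977 → advance +1; mR−mL=-9180/3977 → turn -1·90°
n=1: pose=(6,-7,E); sL=60/53, sR=60/41; mL=4050/2173, mR=60/41; mL+mR=7230/2173 → advance +1; mR−mL=-870/2173 → turn -1·90°
n=2: pose=(7,-7,S); sL=120/101, sR=120/37; mL=10500/3737, mR=120/37; mL+mR=22620/3737 → advance +1; mR−mL=1620/3737 → turn +1·90°
n=3: pose=(7,-8,E); sL=30/29, sR=6/5; mL=237/145, mR=6/5; mL+mR=411/145 → advance +1; mR−mL=-63/145 → turn -1·90°
n=4: pose=(8,-8,S); sL=120/121, sR=120/49; mL=13140/5929, mR=120/49; mL+mR=27660/5929 → advance +1; mR−mL=1380/5929 → turn +1·90°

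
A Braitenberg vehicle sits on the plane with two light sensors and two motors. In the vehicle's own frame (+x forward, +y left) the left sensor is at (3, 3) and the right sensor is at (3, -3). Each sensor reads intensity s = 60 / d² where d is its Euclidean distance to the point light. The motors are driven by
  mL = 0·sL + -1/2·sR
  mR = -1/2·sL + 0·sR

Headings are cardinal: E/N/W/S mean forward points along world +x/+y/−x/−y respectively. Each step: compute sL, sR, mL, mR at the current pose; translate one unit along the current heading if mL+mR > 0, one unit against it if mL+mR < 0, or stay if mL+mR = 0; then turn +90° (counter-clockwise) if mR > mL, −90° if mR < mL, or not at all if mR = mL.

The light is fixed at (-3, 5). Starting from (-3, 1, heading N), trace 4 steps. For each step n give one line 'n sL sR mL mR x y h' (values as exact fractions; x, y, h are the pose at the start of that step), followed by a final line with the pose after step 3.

n=0: pose=(-3,1,N); sL=6, sR=6; mL=-3, mR=-3; mL+mR=-6 → advance -1; mR−mL=0 → turn +0·90°
n=1: pose=(-3,0,N); sL=60/13, sR=60/13; mL=-30/13, mR=-30/13; mL+mR=-60/13 → advance -1; mR−mL=0 → turn +0·90°
n=2: pose=(-3,-1,N); sL=10/3, sR=10/3; mL=-5/3, mR=-5/3; mL+mR=-10/3 → advance -1; mR−mL=0 → turn +0·90°
n=3: pose=(-3,-2,N); sL=12/5, sR=12/5; mL=-6/5, mR=-6/5; mL+mR=-12/5 → advance -1; mR−mL=0 → turn +0·90°

0 6 6 -3 -3 -3 1 N
1 60/13 60/13 -30/13 -30/13 -3 0 N
2 10/3 10/3 -5/3 -5/3 -3 -1 N
3 12/5 12/5 -6/5 -6/5 -3 -2 N
final -3 -3 N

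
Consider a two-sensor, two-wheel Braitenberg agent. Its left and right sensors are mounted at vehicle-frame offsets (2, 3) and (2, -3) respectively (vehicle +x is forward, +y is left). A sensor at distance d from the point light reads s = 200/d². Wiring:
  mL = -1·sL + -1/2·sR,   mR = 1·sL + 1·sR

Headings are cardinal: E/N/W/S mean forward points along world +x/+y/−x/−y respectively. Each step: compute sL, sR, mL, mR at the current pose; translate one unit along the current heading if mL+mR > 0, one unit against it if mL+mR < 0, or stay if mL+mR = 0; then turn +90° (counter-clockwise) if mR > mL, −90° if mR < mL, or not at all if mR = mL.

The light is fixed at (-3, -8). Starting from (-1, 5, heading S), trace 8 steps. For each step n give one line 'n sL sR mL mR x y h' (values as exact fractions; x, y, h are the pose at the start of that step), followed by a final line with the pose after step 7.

0 100/73 100/61 -9750/4453 13400/4453 -1 5 S
1 200/241 200/97 -43500/23377 67600/23377 -1 4 E
2 50/49 25/29 -4125/2842 2675/1421 0 4 N
3 200/101 200/257 -61500/25957 71600/25957 0 5 W
4 100/73 100/61 -9750/4453 13400/4453 -1 5 S
5 200/241 200/97 -43500/23377 67600/23377 -1 4 E
6 50/49 25/29 -4125/2842 2675/1421 0 4 N
7 200/101 200/257 -61500/25957 71600/25957 0 5 W
final -1 5 S

n=0: pose=(-1,5,S); sL=100/73, sR=100/61; mL=-9750/4453, mR=13400/4453; mL+mR=50/61 → advance +1; mR−mL=23150/4453 → turn +1·90°
n=1: pose=(-1,4,E); sL=200/241, sR=200/97; mL=-43500/23377, mR=67600/23377; mL+mR=100/97 → advance +1; mR−mL=111100/23377 → turn +1·90°
n=2: pose=(0,4,N); sL=50/49, sR=25/29; mL=-4125/2842, mR=2675/1421; mL+mR=25/58 → advance +1; mR−mL=9475/2842 → turn +1·90°
n=3: pose=(0,5,W); sL=200/101, sR=200/257; mL=-61500/25957, mR=71600/25957; mL+mR=100/257 → advance +1; mR−mL=133100/25957 → turn +1·90°
n=4: pose=(-1,5,S); sL=100/73, sR=100/61; mL=-9750/4453, mR=13400/4453; mL+mR=50/61 → advance +1; mR−mL=23150/4453 → turn +1·90°
n=5: pose=(-1,4,E); sL=200/241, sR=200/97; mL=-43500/23377, mR=67600/23377; mL+mR=100/97 → advance +1; mR−mL=111100/23377 → turn +1·90°
n=6: pose=(0,4,N); sL=50/49, sR=25/29; mL=-4125/2842, mR=2675/1421; mL+mR=25/58 → advance +1; mR−mL=9475/2842 → turn +1·90°
n=7: pose=(0,5,W); sL=200/101, sR=200/257; mL=-61500/25957, mR=71600/25957; mL+mR=100/257 → advance +1; mR−mL=133100/25957 → turn +1·90°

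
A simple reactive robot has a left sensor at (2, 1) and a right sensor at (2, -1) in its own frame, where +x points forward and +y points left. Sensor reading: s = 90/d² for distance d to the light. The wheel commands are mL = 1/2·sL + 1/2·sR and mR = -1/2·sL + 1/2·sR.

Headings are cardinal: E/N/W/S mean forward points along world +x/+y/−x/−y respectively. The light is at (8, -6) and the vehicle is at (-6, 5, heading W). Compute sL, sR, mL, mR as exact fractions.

45/178 9/40 1701/7120 -99/7120

left sensor world pos  = (-8, 4); dL² = 356
right sensor world pos = (-8, 6); dR² = 400
sL = 90/356 = 45/178
sR = 90/400 = 9/40
mL = 1/2·sL + 1/2·sR = 1701/7120
mR = -1/2·sL + 1/2·sR = -99/7120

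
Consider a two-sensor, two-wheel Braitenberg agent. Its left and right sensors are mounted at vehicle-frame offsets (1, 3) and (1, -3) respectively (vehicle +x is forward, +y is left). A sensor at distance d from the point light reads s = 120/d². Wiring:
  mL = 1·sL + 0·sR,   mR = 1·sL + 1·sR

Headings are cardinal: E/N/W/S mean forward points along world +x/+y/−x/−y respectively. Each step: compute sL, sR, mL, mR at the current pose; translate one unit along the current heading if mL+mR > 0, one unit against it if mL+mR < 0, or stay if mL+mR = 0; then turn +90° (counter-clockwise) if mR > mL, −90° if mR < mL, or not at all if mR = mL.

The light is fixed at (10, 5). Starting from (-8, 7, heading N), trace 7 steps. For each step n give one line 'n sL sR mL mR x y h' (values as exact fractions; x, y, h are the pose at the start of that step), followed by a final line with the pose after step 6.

0 4/15 20/39 4/15 152/195 -8 7 N
1 120/361 120/397 120/361 90960/143317 -8 8 W
2 6/13 15/61 6/13 561/793 -9 8 S
3 120/349 24/65 120/349 16176/22685 -9 7 E
4 4/15 20/39 4/15 152/195 -8 7 N
5 120/361 120/397 120/361 90960/143317 -8 8 W
6 6/13 15/61 6/13 561/793 -9 8 S
final -9 7 E

n=0: pose=(-8,7,N); sL=4/15, sR=20/39; mL=4/15, mR=152/195; mL+mR=68/65 → advance +1; mR−mL=20/39 → turn +1·90°
n=1: pose=(-8,8,W); sL=120/361, sR=120/397; mL=120/361, mR=90960/143317; mL+mR=138600/143317 → advance +1; mR−mL=120/397 → turn +1·90°
n=2: pose=(-9,8,S); sL=6/13, sR=15/61; mL=6/13, mR=561/793; mL+mR=927/793 → advance +1; mR−mL=15/61 → turn +1·90°
n=3: pose=(-9,7,E); sL=120/349, sR=24/65; mL=120/349, mR=16176/22685; mL+mR=23976/22685 → advance +1; mR−mL=24/65 → turn +1·90°
n=4: pose=(-8,7,N); sL=4/15, sR=20/39; mL=4/15, mR=152/195; mL+mR=68/65 → advance +1; mR−mL=20/39 → turn +1·90°
n=5: pose=(-8,8,W); sL=120/361, sR=120/397; mL=120/361, mR=90960/143317; mL+mR=138600/143317 → advance +1; mR−mL=120/397 → turn +1·90°
n=6: pose=(-9,8,S); sL=6/13, sR=15/61; mL=6/13, mR=561/793; mL+mR=927/793 → advance +1; mR−mL=15/61 → turn +1·90°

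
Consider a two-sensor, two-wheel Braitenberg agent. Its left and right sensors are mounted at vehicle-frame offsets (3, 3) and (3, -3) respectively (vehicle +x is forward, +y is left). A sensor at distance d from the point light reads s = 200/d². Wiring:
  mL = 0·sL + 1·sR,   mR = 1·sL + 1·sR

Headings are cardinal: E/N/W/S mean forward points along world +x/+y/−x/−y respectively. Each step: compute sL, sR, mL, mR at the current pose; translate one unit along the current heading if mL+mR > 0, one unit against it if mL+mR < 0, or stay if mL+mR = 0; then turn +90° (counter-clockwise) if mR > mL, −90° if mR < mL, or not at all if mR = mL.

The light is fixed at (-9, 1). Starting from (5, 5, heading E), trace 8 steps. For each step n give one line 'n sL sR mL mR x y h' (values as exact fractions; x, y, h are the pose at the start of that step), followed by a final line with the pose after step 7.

0 100/169 20/29 20/29 6280/4901 5 5 E
1 200/193 200/373 200/373 113200/71989 6 5 N
2 50/37 25/26 25/26 2225/962 6 6 W
3 200/293 8/5 8/5 3344/1465 5 6 S
4 100/169 20/29 20/29 6280/4901 5 5 E
5 200/193 200/373 200/373 113200/71989 6 5 N
6 50/37 25/26 25/26 2225/962 6 6 W
7 200/293 8/5 8/5 3344/1465 5 6 S
final 5 5 E

n=0: pose=(5,5,E); sL=100/169, sR=20/29; mL=20/29, mR=6280/4901; mL+mR=9660/4901 → advance +1; mR−mL=100/169 → turn +1·90°
n=1: pose=(6,5,N); sL=200/193, sR=200/373; mL=200/373, mR=113200/71989; mL+mR=151800/71989 → advance +1; mR−mL=200/193 → turn +1·90°
n=2: pose=(6,6,W); sL=50/37, sR=25/26; mL=25/26, mR=2225/962; mL+mR=1575/481 → advance +1; mR−mL=50/37 → turn +1·90°
n=3: pose=(5,6,S); sL=200/293, sR=8/5; mL=8/5, mR=3344/1465; mL+mR=5688/1465 → advance +1; mR−mL=200/293 → turn +1·90°
n=4: pose=(5,5,E); sL=100/169, sR=20/29; mL=20/29, mR=6280/4901; mL+mR=9660/4901 → advance +1; mR−mL=100/169 → turn +1·90°
n=5: pose=(6,5,N); sL=200/193, sR=200/373; mL=200/373, mR=113200/71989; mL+mR=151800/71989 → advance +1; mR−mL=200/193 → turn +1·90°
n=6: pose=(6,6,W); sL=50/37, sR=25/26; mL=25/26, mR=2225/962; mL+mR=1575/481 → advance +1; mR−mL=50/37 → turn +1·90°
n=7: pose=(5,6,S); sL=200/293, sR=8/5; mL=8/5, mR=3344/1465; mL+mR=5688/1465 → advance +1; mR−mL=200/293 → turn +1·90°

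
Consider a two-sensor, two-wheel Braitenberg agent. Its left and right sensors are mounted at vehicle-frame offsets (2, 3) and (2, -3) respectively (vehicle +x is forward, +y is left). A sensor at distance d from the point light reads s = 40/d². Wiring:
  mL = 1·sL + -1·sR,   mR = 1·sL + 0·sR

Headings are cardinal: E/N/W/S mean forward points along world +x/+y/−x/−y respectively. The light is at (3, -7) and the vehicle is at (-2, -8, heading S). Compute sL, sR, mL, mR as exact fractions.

left sensor world pos  = (1, -10); dL² = 13
right sensor world pos = (-5, -10); dR² = 73
sL = 40/13 = 40/13
sR = 40/73 = 40/73
mL = 1·sL + -1·sR = 2400/949
mR = 1·sL + 0·sR = 40/13

40/13 40/73 2400/949 40/13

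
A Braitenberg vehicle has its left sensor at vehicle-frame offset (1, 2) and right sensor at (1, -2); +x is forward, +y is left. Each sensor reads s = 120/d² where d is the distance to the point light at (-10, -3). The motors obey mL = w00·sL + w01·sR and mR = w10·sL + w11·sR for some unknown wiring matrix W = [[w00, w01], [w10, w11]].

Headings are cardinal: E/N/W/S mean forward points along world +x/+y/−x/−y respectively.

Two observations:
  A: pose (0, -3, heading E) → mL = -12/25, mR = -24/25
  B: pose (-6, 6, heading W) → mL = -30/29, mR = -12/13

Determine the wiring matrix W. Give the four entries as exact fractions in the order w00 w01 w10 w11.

obs A: pose=(0,-3,E) → sL=24/25, sR=24/25, mL=-12/25, mR=-24/25
obs B: pose=(-6,6,W) → sL=60/29, sR=12/13, mL=-30/29, mR=-12/13
sensor matrix S = [[24/25, 24/25], [60/29, 12/13]]; det S = -10368/9425
solve [mL_A; mL_B] = S·[w00; w01] and [mR_A; mR_B] = S·[w10; w11]:
  w00 = -1/2, w01 = 0, w10 = 0, w11 = -1

-1/2 0 0 -1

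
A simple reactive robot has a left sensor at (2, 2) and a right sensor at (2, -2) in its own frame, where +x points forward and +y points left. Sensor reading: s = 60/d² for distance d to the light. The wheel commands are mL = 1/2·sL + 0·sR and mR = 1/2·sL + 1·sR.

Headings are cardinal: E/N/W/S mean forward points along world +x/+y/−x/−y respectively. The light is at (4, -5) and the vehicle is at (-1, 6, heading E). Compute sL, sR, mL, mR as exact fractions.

left sensor world pos  = (1, 8); dL² = 178
right sensor world pos = (1, 4); dR² = 90
sL = 60/178 = 30/89
sR = 60/90 = 2/3
mL = 1/2·sL + 0·sR = 15/89
mR = 1/2·sL + 1·sR = 223/267

30/89 2/3 15/89 223/267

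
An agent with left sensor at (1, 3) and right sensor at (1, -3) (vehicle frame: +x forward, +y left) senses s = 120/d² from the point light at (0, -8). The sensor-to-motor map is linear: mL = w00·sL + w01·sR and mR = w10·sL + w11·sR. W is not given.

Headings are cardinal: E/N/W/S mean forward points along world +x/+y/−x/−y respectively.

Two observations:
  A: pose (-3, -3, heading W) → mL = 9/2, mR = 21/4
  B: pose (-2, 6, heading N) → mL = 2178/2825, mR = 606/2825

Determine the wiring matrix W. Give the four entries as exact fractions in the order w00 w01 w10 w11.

obs A: pose=(-3,-3,W) → sL=6, sR=3/2, mL=9/2, mR=21/4
obs B: pose=(-2,6,N) → sL=12/25, sR=60/113, mL=2178/2825, mR=606/2825
sensor matrix S = [[6, 3/2], [12/25, 60/113]]; det S = 6966/2825
solve [mL_A; mL_B] = S·[w00; w01] and [mR_A; mR_B] = S·[w10; w11]:
  w00 = 1/2, w01 = 1, w10 = 1, w11 = -1/2

1/2 1 1 -1/2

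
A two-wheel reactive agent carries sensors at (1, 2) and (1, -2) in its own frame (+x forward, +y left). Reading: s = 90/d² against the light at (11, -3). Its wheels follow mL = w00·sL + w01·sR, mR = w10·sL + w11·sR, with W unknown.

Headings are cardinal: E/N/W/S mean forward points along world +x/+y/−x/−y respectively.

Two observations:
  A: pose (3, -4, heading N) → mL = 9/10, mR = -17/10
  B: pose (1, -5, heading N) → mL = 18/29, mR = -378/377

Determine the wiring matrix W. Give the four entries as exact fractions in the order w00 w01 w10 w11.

1 0 -1/2 -1/2

obs A: pose=(3,-4,N) → sL=9/10, sR=5/2, mL=9/10, mR=-17/10
obs B: pose=(1,-5,N) → sL=18/29, sR=18/13, mL=18/29, mR=-378/377
sensor matrix S = [[9/10, 5/2], [18/29, 18/13]]; det S = -576/1885
solve [mL_A; mL_B] = S·[w00; w01] and [mR_A; mR_B] = S·[w10; w11]:
  w00 = 1, w01 = 0, w10 = -1/2, w11 = -1/2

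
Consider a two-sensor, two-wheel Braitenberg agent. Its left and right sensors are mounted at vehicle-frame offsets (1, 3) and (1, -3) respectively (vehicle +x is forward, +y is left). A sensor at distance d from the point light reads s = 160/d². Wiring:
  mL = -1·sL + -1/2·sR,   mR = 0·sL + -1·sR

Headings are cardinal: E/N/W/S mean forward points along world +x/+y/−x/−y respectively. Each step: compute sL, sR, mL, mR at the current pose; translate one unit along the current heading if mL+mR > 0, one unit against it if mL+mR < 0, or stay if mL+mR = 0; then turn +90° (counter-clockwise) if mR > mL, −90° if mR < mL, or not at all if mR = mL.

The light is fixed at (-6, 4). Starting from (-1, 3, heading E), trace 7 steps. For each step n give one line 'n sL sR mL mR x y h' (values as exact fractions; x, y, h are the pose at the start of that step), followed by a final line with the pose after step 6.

n=0: pose=(-1,3,E); sL=4, sR=40/13; mL=-72/13, mR=-40/13; mL+mR=-112/13 → advance -1; mR−mL=32/13 → turn +1·90°
n=1: pose=(-2,3,N); sL=160, sR=160/49; mL=-7920/49, mR=-160/49; mL+mR=-8080/49 → advance -1; mR−mL=7760/49 → turn +1·90°
n=2: pose=(-2,2,W); sL=80/17, sR=16; mL=-216/17, mR=-16; mL+mR=-488/17 → advance -1; mR−mL=-56/17 → turn -1·90°
n=3: pose=(-1,2,N); sL=32, sR=32/13; mL=-432/13, mR=-32/13; mL+mR=-464/13 → advance -1; mR−mL=400/13 → turn +1·90°
n=4: pose=(-1,1,W); sL=40/13, sR=10; mL=-105/13, mR=-10; mL+mR=-235/13 → advance -1; mR−mL=-25/13 → turn -1·90°
n=5: pose=(0,1,N); sL=160/13, sR=32/17; mL=-2928/221, mR=-32/17; mL+mR=-3344/221 → advance -1; mR−mL=2512/221 → turn +1·90°
n=6: pose=(0,0,W); sL=80/37, sR=80/13; mL=-2520/481, mR=-80/13; mL+mR=-5480/481 → advance -1; mR−mL=-440/481 → turn -1·90°

0 4 40/13 -72/13 -40/13 -1 3 E
1 160 160/49 -7920/49 -160/49 -2 3 N
2 80/17 16 -216/17 -16 -2 2 W
3 32 32/13 -432/13 -32/13 -1 2 N
4 40/13 10 -105/13 -10 -1 1 W
5 160/13 32/17 -2928/221 -32/17 0 1 N
6 80/37 80/13 -2520/481 -80/13 0 0 W
final 1 0 N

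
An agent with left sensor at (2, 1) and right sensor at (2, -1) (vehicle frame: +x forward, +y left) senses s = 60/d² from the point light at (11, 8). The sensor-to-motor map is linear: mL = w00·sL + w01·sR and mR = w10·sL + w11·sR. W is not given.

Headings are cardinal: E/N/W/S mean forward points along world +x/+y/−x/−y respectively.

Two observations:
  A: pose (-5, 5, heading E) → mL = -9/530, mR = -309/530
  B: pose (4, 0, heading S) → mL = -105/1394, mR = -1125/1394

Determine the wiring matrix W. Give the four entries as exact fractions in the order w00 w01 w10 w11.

-1 1 -1 -1

obs A: pose=(-5,5,E) → sL=3/10, sR=15/53, mL=-9/530, mR=-309/530
obs B: pose=(4,0,S) → sL=15/34, sR=15/41, mL=-105/1394, mR=-1125/1394
sensor matrix S = [[3/10, 15/53], [15/34, 15/41]]; det S = -558/36941
solve [mL_A; mL_B] = S·[w00; w01] and [mR_A; mR_B] = S·[w10; w11]:
  w00 = -1, w01 = 1, w10 = -1, w11 = -1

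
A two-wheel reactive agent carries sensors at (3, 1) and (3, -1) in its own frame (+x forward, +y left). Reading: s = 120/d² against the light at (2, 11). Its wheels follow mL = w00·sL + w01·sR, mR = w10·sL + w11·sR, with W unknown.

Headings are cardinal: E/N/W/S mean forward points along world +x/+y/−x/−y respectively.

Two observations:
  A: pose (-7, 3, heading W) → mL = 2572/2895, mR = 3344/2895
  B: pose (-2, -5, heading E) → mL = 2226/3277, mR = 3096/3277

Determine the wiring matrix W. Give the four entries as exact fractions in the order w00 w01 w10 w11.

obs A: pose=(-7,3,W) → sL=8/15, sR=120/193, mL=2572/2895, mR=3344/2895
obs B: pose=(-2,-5,E) → sL=60/113, sR=12/29, mL=2226/3277, mR=3096/3277
sensor matrix S = [[8/15, 120/193], [60/113, 12/29]]; det S = -346112/3162305
solve [mL_A; mL_B] = S·[w00; w01] and [mR_A; mR_B] = S·[w10; w11]:
  w00 = 1/2, w01 = 1, w10 = 1, w11 = 1

1/2 1 1 1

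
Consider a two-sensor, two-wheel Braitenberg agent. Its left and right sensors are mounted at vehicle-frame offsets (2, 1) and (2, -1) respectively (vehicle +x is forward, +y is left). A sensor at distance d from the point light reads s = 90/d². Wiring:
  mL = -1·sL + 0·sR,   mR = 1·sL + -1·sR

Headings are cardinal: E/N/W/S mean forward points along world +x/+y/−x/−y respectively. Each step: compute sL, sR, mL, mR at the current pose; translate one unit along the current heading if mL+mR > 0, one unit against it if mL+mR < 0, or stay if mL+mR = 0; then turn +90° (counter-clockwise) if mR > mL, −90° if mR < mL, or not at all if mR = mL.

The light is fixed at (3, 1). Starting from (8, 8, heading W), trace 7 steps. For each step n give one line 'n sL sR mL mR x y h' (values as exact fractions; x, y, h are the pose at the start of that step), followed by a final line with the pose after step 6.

0 2 90/73 -2 56/73 8 8 W
1 45/37 9/5 -45/37 -108/185 9 8 S
2 18/29 90/113 -18/29 -576/3277 9 9 E
3 45/58 45/68 -45/58 225/1972 8 9 N
4 2 90/73 -2 56/73 8 8 W
5 45/37 9/5 -45/37 -108/185 9 8 S
6 18/29 90/113 -18/29 -576/3277 9 9 E
final 8 9 N

n=0: pose=(8,8,W); sL=2, sR=90/73; mL=-2, mR=56/73; mL+mR=-90/73 → advance -1; mR−mL=202/73 → turn +1·90°
n=1: pose=(9,8,S); sL=45/37, sR=9/5; mL=-45/37, mR=-108/185; mL+mR=-9/5 → advance -1; mR−mL=117/185 → turn +1·90°
n=2: pose=(9,9,E); sL=18/29, sR=90/113; mL=-18/29, mR=-576/3277; mL+mR=-90/113 → advance -1; mR−mL=1458/3277 → turn +1·90°
n=3: pose=(8,9,N); sL=45/58, sR=45/68; mL=-45/58, mR=225/1972; mL+mR=-45/68 → advance -1; mR−mL=1755/1972 → turn +1·90°
n=4: pose=(8,8,W); sL=2, sR=90/73; mL=-2, mR=56/73; mL+mR=-90/73 → advance -1; mR−mL=202/73 → turn +1·90°
n=5: pose=(9,8,S); sL=45/37, sR=9/5; mL=-45/37, mR=-108/185; mL+mR=-9/5 → advance -1; mR−mL=117/185 → turn +1·90°
n=6: pose=(9,9,E); sL=18/29, sR=90/113; mL=-18/29, mR=-576/3277; mL+mR=-90/113 → advance -1; mR−mL=1458/3277 → turn +1·90°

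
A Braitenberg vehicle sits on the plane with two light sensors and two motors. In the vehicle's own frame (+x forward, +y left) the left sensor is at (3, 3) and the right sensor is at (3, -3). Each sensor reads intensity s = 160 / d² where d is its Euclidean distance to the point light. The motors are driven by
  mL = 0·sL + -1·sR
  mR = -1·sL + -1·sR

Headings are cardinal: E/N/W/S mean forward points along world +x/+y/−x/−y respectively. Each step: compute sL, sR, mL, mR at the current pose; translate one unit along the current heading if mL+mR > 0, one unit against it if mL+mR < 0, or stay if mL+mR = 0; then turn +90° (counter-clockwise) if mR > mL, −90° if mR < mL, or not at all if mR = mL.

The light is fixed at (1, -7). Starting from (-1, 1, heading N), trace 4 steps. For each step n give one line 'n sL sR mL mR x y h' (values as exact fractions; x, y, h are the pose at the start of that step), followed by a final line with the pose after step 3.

n=0: pose=(-1,1,N); sL=80/73, sR=80/61; mL=-80/61, mR=-10720/4453; mL+mR=-16560/4453 → advance -1; mR−mL=-80/73 → turn -1·90°
n=1: pose=(-1,0,E); sL=160/101, sR=160/17; mL=-160/17, mR=-18880/1717; mL+mR=-35040/1717 → advance -1; mR−mL=-160/101 → turn -1·90°
n=2: pose=(-2,0,S); sL=10, sR=40/13; mL=-40/13, mR=-170/13; mL+mR=-210/13 → advance -1; mR−mL=-10 → turn -1·90°
n=3: pose=(-2,1,W); sL=160/61, sR=160/157; mL=-160/157, mR=-34880/9577; mL+mR=-44640/9577 → advance -1; mR−mL=-160/61 → turn -1·90°

0 80/73 80/61 -80/61 -10720/4453 -1 1 N
1 160/101 160/17 -160/17 -18880/1717 -1 0 E
2 10 40/13 -40/13 -170/13 -2 0 S
3 160/61 160/157 -160/157 -34880/9577 -2 1 W
final -1 1 N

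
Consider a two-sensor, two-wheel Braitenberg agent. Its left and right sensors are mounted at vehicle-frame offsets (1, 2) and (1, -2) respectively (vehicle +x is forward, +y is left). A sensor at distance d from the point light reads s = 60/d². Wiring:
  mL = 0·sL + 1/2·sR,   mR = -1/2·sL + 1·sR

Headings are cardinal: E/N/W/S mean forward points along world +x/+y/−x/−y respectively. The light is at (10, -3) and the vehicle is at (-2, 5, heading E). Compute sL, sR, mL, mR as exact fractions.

60/221 60/157 30/157 8550/34697

left sensor world pos  = (-1, 7); dL² = 221
right sensor world pos = (-1, 3); dR² = 157
sL = 60/221 = 60/221
sR = 60/157 = 60/157
mL = 0·sL + 1/2·sR = 30/157
mR = -1/2·sL + 1·sR = 8550/34697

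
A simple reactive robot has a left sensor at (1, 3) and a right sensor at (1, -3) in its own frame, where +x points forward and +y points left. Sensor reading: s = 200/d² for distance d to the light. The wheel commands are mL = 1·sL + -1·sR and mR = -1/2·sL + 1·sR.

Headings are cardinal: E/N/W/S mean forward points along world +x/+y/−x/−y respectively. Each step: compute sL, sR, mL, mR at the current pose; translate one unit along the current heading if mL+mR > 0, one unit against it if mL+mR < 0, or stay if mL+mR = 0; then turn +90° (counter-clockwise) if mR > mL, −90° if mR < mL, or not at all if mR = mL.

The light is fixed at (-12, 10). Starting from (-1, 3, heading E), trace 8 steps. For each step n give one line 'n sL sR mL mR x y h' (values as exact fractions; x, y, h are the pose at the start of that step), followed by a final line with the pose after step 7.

n=0: pose=(-1,3,E); sL=5/4, sR=50/61; mL=105/244, mR=95/488; mL+mR=5/8 → advance +1; mR−mL=-115/488 → turn -1·90°
n=1: pose=(0,3,S); sL=200/289, sR=40/29; mL=-5760/8381, mR=8660/8381; mL+mR=100/289 → advance +1; mR−mL=14420/8381 → turn +1·90°
n=2: pose=(0,2,E); sL=100/97, sR=20/29; mL=960/2813, mR=490/2813; mL+mR=50/97 → advance +1; mR−mL=-470/2813 → turn -1·90°
n=3: pose=(1,2,S); sL=200/337, sR=200/181; mL=-31200/60997, mR=49300/60997; mL+mR=100/337 → advance +1; mR−mL=80500/60997 → turn +1·90°
n=4: pose=(1,1,E); sL=25/29, sR=10/17; mL=135/493, mR=155/986; mL+mR=25/58 → advance +1; mR−mL=-115/986 → turn -1·90°
n=5: pose=(2,1,S); sL=200/389, sR=200/221; mL=-33600/85969, mR=55700/85969; mL+mR=100/389 → advance +1; mR−mL=89300/85969 → turn +1·90°
n=6: pose=(2,0,E); sL=100/137, sR=100/197; mL=6000/26989, mR=3850/26989; mL+mR=50/137 → advance +1; mR−mL=-2150/26989 → turn -1·90°
n=7: pose=(3,0,S); sL=40/89, sR=40/53; mL=-1440/4717, mR=2500/4717; mL+mR=20/89 → advance +1; mR−mL=3940/4717 → turn +1·90°

0 5/4 50/61 105/244 95/488 -1 3 E
1 200/289 40/29 -5760/8381 8660/8381 0 3 S
2 100/97 20/29 960/2813 490/2813 0 2 E
3 200/337 200/181 -31200/60997 49300/60997 1 2 S
4 25/29 10/17 135/493 155/986 1 1 E
5 200/389 200/221 -33600/85969 55700/85969 2 1 S
6 100/137 100/197 6000/26989 3850/26989 2 0 E
7 40/89 40/53 -1440/4717 2500/4717 3 0 S
final 3 -1 E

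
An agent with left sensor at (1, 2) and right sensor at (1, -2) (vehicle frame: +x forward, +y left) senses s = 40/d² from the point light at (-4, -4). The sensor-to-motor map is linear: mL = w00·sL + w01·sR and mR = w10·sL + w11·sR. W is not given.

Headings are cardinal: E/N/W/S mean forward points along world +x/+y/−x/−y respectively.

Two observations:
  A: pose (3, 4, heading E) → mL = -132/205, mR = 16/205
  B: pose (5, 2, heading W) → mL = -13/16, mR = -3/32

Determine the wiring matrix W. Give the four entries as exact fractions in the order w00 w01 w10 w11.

obs A: pose=(3,4,E) → sL=10/41, sR=2/5, mL=-132/205, mR=16/205
obs B: pose=(5,2,W) → sL=1/2, sR=5/16, mL=-13/16, mR=-3/32
sensor matrix S = [[10/41, 2/5], [1/2, 5/16]]; det S = -203/1640
solve [mL_A; mL_B] = S·[w00; w01] and [mR_A; mR_B] = S·[w10; w11]:
  w00 = -1, w01 = -1, w10 = -1/2, w11 = 1/2

-1 -1 -1/2 1/2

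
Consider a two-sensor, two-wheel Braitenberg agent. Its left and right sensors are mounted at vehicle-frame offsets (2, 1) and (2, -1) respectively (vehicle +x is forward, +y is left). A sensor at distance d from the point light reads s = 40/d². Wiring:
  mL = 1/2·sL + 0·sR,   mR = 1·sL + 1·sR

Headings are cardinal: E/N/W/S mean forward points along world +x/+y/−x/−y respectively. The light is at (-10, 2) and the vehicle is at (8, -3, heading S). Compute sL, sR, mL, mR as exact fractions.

4/41 20/169 2/41 1496/6929

left sensor world pos  = (9, -5); dL² = 410
right sensor world pos = (7, -5); dR² = 338
sL = 40/410 = 4/41
sR = 40/338 = 20/169
mL = 1/2·sL + 0·sR = 2/41
mR = 1·sL + 1·sR = 1496/6929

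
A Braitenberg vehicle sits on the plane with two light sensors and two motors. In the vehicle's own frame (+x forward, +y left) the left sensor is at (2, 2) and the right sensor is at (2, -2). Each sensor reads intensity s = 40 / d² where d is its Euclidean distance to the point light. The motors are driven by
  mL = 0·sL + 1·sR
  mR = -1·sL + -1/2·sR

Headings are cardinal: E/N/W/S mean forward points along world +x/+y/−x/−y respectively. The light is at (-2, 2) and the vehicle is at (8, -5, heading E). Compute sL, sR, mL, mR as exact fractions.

left sensor world pos  = (10, -3); dL² = 169
right sensor world pos = (10, -7); dR² = 225
sL = 40/169 = 40/169
sR = 40/225 = 8/45
mL = 0·sL + 1·sR = 8/45
mR = -1·sL + -1/2·sR = -2476/7605

40/169 8/45 8/45 -2476/7605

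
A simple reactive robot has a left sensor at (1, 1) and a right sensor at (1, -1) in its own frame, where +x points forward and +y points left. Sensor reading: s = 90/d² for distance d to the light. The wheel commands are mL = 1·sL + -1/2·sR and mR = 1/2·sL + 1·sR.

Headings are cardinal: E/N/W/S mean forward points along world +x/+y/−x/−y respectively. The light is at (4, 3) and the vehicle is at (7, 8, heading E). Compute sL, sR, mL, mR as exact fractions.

45/26 45/16 135/416 765/208

left sensor world pos  = (8, 9); dL² = 52
right sensor world pos = (8, 7); dR² = 32
sL = 90/52 = 45/26
sR = 90/32 = 45/16
mL = 1·sL + -1/2·sR = 135/416
mR = 1/2·sL + 1·sR = 765/208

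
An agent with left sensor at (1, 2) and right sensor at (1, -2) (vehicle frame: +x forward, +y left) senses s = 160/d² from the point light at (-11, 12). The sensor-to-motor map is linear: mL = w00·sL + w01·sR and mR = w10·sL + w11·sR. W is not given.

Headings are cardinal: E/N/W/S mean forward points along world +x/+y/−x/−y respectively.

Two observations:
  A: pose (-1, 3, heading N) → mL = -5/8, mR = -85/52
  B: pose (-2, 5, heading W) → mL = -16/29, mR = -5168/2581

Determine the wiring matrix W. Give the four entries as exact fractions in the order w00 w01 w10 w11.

-1/2 0 -1 -1/2

obs A: pose=(-1,3,N) → sL=5/4, sR=10/13, mL=-5/8, mR=-85/52
obs B: pose=(-2,5,W) → sL=32/29, sR=160/89, mL=-16/29, mR=-5168/2581
sensor matrix S = [[5/4, 10/13], [32/29, 160/89]]; det S = 46920/33553
solve [mL_A; mL_B] = S·[w00; w01] and [mR_A; mR_B] = S·[w10; w11]:
  w00 = -1/2, w01 = 0, w10 = -1, w11 = -1/2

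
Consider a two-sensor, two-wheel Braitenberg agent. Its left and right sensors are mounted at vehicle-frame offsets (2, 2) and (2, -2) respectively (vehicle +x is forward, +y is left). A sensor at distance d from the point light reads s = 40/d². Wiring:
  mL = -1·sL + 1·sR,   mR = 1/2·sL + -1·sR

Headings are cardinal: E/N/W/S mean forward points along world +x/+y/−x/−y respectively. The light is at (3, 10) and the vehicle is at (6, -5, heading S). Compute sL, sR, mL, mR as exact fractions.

20/157 4/29 48/4553 -338/4553

left sensor world pos  = (8, -7); dL² = 314
right sensor world pos = (4, -7); dR² = 290
sL = 40/314 = 20/157
sR = 40/290 = 4/29
mL = -1·sL + 1·sR = 48/4553
mR = 1/2·sL + -1·sR = -338/4553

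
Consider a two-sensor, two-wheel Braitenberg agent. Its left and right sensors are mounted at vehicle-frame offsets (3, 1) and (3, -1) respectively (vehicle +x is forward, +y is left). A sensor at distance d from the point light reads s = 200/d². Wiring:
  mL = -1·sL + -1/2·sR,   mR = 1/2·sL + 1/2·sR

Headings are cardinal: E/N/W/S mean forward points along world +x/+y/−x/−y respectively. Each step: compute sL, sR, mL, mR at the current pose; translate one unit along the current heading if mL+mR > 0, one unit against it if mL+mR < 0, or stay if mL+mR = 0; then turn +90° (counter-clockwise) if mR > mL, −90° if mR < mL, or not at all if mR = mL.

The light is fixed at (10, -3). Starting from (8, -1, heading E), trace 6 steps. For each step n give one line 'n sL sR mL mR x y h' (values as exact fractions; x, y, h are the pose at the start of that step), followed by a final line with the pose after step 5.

n=0: pose=(8,-1,E); sL=20, sR=100; mL=-70, mR=60; mL+mR=-10 → advance -1; mR−mL=130 → turn +1·90°
n=1: pose=(7,-1,N); sL=200/41, sR=200/29; mL=-9900/1189, mR=7000/1189; mL+mR=-100/41 → advance -1; mR−mL=16900/1189 → turn +1·90°
n=2: pose=(7,-2,W); sL=50/9, sR=5; mL=-145/18, mR=95/18; mL+mR=-25/9 → advance -1; mR−mL=40/3 → turn +1·90°
n=3: pose=(8,-2,S); sL=40, sR=200/13; mL=-620/13, mR=360/13; mL+mR=-20 → advance -1; mR−mL=980/13 → turn +1·90°
n=4: pose=(8,-1,E); sL=20, sR=100; mL=-70, mR=60; mL+mR=-10 → advance -1; mR−mL=130 → turn +1·90°
n=5: pose=(7,-1,N); sL=200/41, sR=200/29; mL=-9900/1189, mR=7000/1189; mL+mR=-100/41 → advance -1; mR−mL=16900/1189 → turn +1·90°

0 20 100 -70 60 8 -1 E
1 200/41 200/29 -9900/1189 7000/1189 7 -1 N
2 50/9 5 -145/18 95/18 7 -2 W
3 40 200/13 -620/13 360/13 8 -2 S
4 20 100 -70 60 8 -1 E
5 200/41 200/29 -9900/1189 7000/1189 7 -1 N
final 7 -2 W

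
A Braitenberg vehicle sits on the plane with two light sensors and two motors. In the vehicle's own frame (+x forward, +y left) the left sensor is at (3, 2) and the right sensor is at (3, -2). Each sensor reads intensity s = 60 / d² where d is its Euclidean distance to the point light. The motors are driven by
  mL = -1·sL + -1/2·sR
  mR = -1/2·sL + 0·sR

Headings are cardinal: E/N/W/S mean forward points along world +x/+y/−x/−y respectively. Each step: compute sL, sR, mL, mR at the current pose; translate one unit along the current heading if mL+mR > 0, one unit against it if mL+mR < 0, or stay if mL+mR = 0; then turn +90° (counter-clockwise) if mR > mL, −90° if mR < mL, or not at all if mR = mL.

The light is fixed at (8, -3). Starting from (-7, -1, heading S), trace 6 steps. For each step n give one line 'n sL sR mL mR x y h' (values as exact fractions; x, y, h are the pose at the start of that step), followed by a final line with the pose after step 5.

0 6/17 6/29 -225/493 -3/17 -7 -1 S
1 60/169 12/29 -2754/4901 -30/169 -7 0 E
2 1/6 15/58 -103/348 -1/12 -8 0 N
3 60/361 60/377 -33450/136097 -30/361 -8 -1 W
4 6/17 6/29 -225/493 -3/17 -7 -1 S
5 60/169 12/29 -2754/4901 -30/169 -7 0 E
final -8 0 N

n=0: pose=(-7,-1,S); sL=6/17, sR=6/29; mL=-225/493, mR=-3/17; mL+mR=-312/493 → advance -1; mR−mL=138/493 → turn +1·90°
n=1: pose=(-7,0,E); sL=60/169, sR=12/29; mL=-2754/4901, mR=-30/169; mL+mR=-3624/4901 → advance -1; mR−mL=1884/4901 → turn +1·90°
n=2: pose=(-8,0,N); sL=1/6, sR=15/58; mL=-103/348, mR=-1/12; mL+mR=-11/29 → advance -1; mR−mL=37/174 → turn +1·90°
n=3: pose=(-8,-1,W); sL=60/361, sR=60/377; mL=-33450/136097, mR=-30/361; mL+mR=-44760/136097 → advance -1; mR−mL=22140/136097 → turn +1·90°
n=4: pose=(-7,-1,S); sL=6/17, sR=6/29; mL=-225/493, mR=-3/17; mL+mR=-312/493 → advance -1; mR−mL=138/493 → turn +1·90°
n=5: pose=(-7,0,E); sL=60/169, sR=12/29; mL=-2754/4901, mR=-30/169; mL+mR=-3624/4901 → advance -1; mR−mL=1884/4901 → turn +1·90°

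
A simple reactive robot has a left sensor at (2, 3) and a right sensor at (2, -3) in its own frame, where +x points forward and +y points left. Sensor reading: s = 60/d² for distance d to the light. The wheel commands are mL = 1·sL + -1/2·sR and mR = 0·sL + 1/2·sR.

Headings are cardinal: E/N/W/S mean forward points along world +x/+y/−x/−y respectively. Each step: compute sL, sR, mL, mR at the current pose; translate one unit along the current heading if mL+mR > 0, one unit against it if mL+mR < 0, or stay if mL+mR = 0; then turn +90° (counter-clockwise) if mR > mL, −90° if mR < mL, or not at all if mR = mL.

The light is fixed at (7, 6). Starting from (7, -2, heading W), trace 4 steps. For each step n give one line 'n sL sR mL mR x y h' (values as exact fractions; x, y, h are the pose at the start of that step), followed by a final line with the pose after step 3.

n=0: pose=(7,-2,W); sL=12/25, sR=60/29; mL=-402/725, mR=30/29; mL+mR=12/25 → advance +1; mR−mL=1152/725 → turn +1·90°
n=1: pose=(6,-2,S); sL=15/26, sR=15/29; mL=120/377, mR=15/58; mL+mR=15/26 → advance +1; mR−mL=-45/754 → turn -1·90°
n=2: pose=(6,-3,W); sL=20/51, sR=4/3; mL=-14/51, mR=2/3; mL+mR=20/51 → advance +1; mR−mL=16/17 → turn +1·90°
n=3: pose=(5,-3,S); sL=30/61, sR=30/73; mL=1275/4453, mR=15/73; mL+mR=30/61 → advance +1; mR−mL=-360/4453 → turn -1·90°

0 12/25 60/29 -402/725 30/29 7 -2 W
1 15/26 15/29 120/377 15/58 6 -2 S
2 20/51 4/3 -14/51 2/3 6 -3 W
3 30/61 30/73 1275/4453 15/73 5 -3 S
final 5 -4 W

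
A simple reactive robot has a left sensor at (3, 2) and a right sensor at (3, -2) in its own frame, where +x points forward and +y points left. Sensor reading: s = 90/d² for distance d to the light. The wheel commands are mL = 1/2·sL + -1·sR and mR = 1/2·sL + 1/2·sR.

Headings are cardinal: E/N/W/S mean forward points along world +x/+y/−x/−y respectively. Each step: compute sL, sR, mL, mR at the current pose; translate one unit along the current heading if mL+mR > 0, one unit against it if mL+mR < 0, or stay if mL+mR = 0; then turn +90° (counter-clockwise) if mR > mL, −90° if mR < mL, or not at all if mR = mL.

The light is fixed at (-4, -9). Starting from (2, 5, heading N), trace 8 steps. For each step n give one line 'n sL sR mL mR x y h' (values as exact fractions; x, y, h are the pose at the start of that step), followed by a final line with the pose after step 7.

n=0: pose=(2,5,N); sL=18/61, sR=90/353; mL=-2313/21533, mR=5922/21533; mL+mR=3609/21533 → advance +1; mR−mL=135/353 → turn +1·90°
n=1: pose=(2,6,W); sL=45/89, sR=45/149; mL=-1305/26522, mR=5355/13261; mL+mR=9405/26522 → advance +1; mR−mL=135/298 → turn +1·90°
n=2: pose=(1,6,S); sL=90/193, sR=10/17; mL=-1165/3281, mR=1730/3281; mL+mR=565/3281 → advance +1; mR−mL=15/17 → turn +1·90°
n=3: pose=(1,5,E); sL=9/32, sR=45/104; mL=-243/832, mR=297/832; mL+mR=27/416 → advance +1; mR−mL=135/208 → turn +1·90°
n=4: pose=(2,5,N); sL=18/61, sR=90/353; mL=-2313/21533, mR=5922/21533; mL+mR=3609/21533 → advance +1; mR−mL=135/353 → turn +1·90°
n=5: pose=(2,6,W); sL=45/89, sR=45/149; mL=-1305/26522, mR=5355/13261; mL+mR=9405/26522 → advance +1; mR−mL=135/298 → turn +1·90°
n=6: pose=(1,6,S); sL=90/193, sR=10/17; mL=-1165/3281, mR=1730/3281; mL+mR=565/3281 → advance +1; mR−mL=15/17 → turn +1·90°
n=7: pose=(1,5,E); sL=9/32, sR=45/104; mL=-243/832, mR=297/832; mL+mR=27/416 → advance +1; mR−mL=135/208 → turn +1·90°

0 18/61 90/353 -2313/21533 5922/21533 2 5 N
1 45/89 45/149 -1305/26522 5355/13261 2 6 W
2 90/193 10/17 -1165/3281 1730/3281 1 6 S
3 9/32 45/104 -243/832 297/832 1 5 E
4 18/61 90/353 -2313/21533 5922/21533 2 5 N
5 45/89 45/149 -1305/26522 5355/13261 2 6 W
6 90/193 10/17 -1165/3281 1730/3281 1 6 S
7 9/32 45/104 -243/832 297/832 1 5 E
final 2 5 N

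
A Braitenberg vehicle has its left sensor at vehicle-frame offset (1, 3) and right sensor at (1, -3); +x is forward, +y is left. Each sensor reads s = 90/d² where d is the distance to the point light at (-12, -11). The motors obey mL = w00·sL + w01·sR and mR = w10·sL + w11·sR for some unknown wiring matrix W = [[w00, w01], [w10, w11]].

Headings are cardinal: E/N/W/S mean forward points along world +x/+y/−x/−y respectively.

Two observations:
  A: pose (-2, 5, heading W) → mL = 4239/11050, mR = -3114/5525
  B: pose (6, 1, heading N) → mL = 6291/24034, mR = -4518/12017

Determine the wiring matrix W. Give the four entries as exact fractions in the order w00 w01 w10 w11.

1/2 1 -1 -1

obs A: pose=(-2,5,W) → sL=9/25, sR=45/221, mL=4239/11050, mR=-3114/5525
obs B: pose=(6,1,N) → sL=45/197, sR=9/61, mL=6291/24034, mR=-4518/12017
sensor matrix S = [[9/25, 45/221], [45/197, 9/61]]; det S = 438372/66393925
solve [mL_A; mL_B] = S·[w00; w01] and [mR_A; mR_B] = S·[w10; w11]:
  w00 = 1/2, w01 = 1, w10 = -1, w11 = -1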